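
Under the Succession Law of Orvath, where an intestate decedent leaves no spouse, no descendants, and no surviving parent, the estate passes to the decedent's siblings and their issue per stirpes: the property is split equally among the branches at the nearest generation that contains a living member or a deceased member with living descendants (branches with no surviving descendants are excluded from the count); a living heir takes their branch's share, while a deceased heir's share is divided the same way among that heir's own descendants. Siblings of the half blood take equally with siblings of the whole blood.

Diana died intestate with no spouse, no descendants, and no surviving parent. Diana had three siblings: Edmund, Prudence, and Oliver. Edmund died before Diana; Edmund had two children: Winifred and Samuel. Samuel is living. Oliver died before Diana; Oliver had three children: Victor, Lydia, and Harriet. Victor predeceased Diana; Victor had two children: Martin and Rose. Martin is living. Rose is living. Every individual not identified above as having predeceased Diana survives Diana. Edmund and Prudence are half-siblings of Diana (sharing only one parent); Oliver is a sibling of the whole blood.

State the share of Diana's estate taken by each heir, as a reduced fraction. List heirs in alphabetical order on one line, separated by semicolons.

No spouse, descendants, or parent survives, so the estate passes to Diana's siblings per stirpes.
Half-blood and whole-blood siblings take equally under the stated rule.
The estate is divided into 3 equal shares of 1/3 among Edmund, Prudence, Oliver.
Edmund predeceased; the 1/3 allotted to Edmund's branch passes to Edmund's issue by representation.
The 1/3 is divided into 2 equal shares of 1/6 among Winifred, Samuel.
Winifred is living and takes 1/6.
Samuel is living and takes 1/6.
Prudence is living and takes 1/3.
Oliver predeceased; the 1/3 allotted to Oliver's branch passes to Oliver's issue by representation.
The 1/3 is divided into 3 equal shares of 1/9 among Victor, Lydia, Harriet.
Victor predeceased; the 1/9 allotted to Victor's branch passes to Victor's issue by representation.
The 1/9 is divided into 2 equal shares of 1/18 among Martin, Rose.
Martin is living and takes 1/18.
Rose is living and takes 1/18.
Lydia is living and takes 1/9.
Harriet is living and takes 1/9.

Harriet 1/9; Lydia 1/9; Martin 1/18; Prudence 1/3; Rose 1/18; Samuel 1/6; Winifred 1/6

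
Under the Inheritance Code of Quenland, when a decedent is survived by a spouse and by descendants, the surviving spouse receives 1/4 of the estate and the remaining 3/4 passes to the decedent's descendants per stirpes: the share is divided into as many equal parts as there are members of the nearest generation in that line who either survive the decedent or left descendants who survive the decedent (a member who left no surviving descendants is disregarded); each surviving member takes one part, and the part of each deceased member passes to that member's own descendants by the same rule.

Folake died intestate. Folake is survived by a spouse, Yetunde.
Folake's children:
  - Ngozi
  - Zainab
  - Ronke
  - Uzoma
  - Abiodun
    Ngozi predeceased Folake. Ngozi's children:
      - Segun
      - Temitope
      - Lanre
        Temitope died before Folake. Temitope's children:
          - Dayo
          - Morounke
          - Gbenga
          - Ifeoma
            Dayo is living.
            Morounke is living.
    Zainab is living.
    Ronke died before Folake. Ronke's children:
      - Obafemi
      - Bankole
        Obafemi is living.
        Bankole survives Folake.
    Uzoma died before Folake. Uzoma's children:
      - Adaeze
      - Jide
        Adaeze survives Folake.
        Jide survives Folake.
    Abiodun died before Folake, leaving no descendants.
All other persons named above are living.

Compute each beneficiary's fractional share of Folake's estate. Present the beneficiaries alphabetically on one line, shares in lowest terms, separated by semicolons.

Adaeze 3/32; Bankole 3/32; Dayo 1/64; Gbenga 1/64; Ifeoma 1/64; Jide 3/32; Lanre 1/16; Morounke 1/64; Obafemi 3/32; Segun 1/16; Yetunde 1/4; Zainab 3/16

Yetunde, as surviving spouse, takes 1/4.
The remaining 3/4 passes to Folake's descendants per stirpes.
Abiodun left no surviving issue, so that branch lapses and is disregarded.
The 3/4 is divided into 4 equal shares of 3/16 among Ngozi, Zainab, Ronke, Uzoma.
Ngozi predeceased; the 3/16 allotted to Ngozi's branch passes to Ngozi's issue by representation.
The 3/16 is divided into 3 equal shares of 1/16 among Segun, Temitope, Lanre.
Segun is living and takes 1/16.
Temitope predeceased; the 1/16 allotted to Temitope's branch passes to Temitope's issue by representation.
The 1/16 is divided into 4 equal shares of 1/64 among Dayo, Morounke, Gbenga, Ifeoma.
Dayo is living and takes 1/64.
Morounke is living and takes 1/64.
Gbenga is living and takes 1/64.
Ifeoma is living and takes 1/64.
Lanre is living and takes 1/16.
Zainab is living and takes 3/16.
Ronke predeceased; the 3/16 allotted to Ronke's branch passes to Ronke's issue by representation.
The 3/16 is divided into 2 equal shares of 3/32 among Obafemi, Bankole.
Obafemi is living and takes 3/32.
Bankole is living and takes 3/32.
Uzoma predeceased; the 3/16 allotted to Uzoma's branch passes to Uzoma's issue by representation.
The 3/16 is divided into 2 equal shares of 3/32 among Adaeze, Jide.
Adaeze is living and takes 3/32.
Jide is living and takes 3/32.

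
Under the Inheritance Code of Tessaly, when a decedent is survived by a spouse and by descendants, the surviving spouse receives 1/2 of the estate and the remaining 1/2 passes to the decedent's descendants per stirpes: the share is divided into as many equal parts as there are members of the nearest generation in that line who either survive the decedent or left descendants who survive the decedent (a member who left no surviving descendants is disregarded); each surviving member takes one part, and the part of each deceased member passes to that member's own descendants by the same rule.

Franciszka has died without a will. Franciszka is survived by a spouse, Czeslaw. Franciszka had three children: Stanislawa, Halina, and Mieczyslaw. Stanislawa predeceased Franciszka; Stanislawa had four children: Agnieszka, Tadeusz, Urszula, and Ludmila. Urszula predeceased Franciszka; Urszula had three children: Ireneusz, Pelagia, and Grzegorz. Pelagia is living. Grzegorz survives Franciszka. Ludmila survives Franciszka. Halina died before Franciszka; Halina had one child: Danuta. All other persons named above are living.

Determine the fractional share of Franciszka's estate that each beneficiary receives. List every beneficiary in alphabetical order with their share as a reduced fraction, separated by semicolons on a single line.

Czeslaw, as surviving spouse, takes 1/2.
The remaining 1/2 passes to Franciszka's descendants per stirpes.
The 1/2 is divided into 3 equal shares of 1/6 among Stanislawa, Halina, Mieczyslaw.
Stanislawa predeceased; the 1/6 allotted to Stanislawa's branch passes to Stanislawa's issue by representation.
The 1/6 is divided into 4 equal shares of 1/24 among Agnieszka, Tadeusz, Urszula, Ludmila.
Agnieszka is living and takes 1/24.
Tadeusz is living and takes 1/24.
Urszula predeceased; the 1/24 allotted to Urszula's branch passes to Urszula's issue by representation.
The 1/24 is divided into 3 equal shares of 1/72 among Ireneusz, Pelagia, Grzegorz.
Ireneusz is living and takes 1/72.
Pelagia is living and takes 1/72.
Grzegorz is living and takes 1/72.
Ludmila is living and takes 1/24.
Halina predeceased; the 1/6 allotted to Halina's branch passes to Halina's issue by representation.
Danuta is the sole taker at this level and receives the full 1/6.
Mieczyslaw is living and takes 1/6.

Agnieszka 1/24; Czeslaw 1/2; Danuta 1/6; Grzegorz 1/72; Ireneusz 1/72; Ludmila 1/24; Mieczyslaw 1/6; Pelagia 1/72; Tadeusz 1/24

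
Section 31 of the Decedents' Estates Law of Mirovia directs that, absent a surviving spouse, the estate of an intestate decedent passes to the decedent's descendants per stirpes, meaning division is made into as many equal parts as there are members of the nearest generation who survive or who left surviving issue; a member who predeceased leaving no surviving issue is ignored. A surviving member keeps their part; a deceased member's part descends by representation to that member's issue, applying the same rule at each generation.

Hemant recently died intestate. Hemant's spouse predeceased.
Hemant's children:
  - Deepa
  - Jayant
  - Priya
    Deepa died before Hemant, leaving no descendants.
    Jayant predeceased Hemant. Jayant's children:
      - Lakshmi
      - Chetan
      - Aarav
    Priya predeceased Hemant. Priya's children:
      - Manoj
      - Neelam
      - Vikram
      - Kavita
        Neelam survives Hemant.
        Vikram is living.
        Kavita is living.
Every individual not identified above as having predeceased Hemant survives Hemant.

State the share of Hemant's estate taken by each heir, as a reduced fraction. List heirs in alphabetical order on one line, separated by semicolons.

Aarav 1/6; Chetan 1/6; Kavita 1/8; Lakshmi 1/6; Manoj 1/8; Neelam 1/8; Vikram 1/8

There is no surviving spouse, so the entire estate passes to Hemant's descendants per stirpes.
Deepa left no surviving issue, so that branch lapses and is disregarded.
The estate is divided into 2 equal shares of 1/2 among Jayant, Priya.
Jayant predeceased; the 1/2 allotted to Jayant's branch passes to Jayant's issue by representation.
The 1/2 is divided into 3 equal shares of 1/6 among Lakshmi, Chetan, Aarav.
Lakshmi is living and takes 1/6.
Chetan is living and takes 1/6.
Aarav is living and takes 1/6.
Priya predeceased; the 1/2 allotted to Priya's branch passes to Priya's issue by representation.
The 1/2 is divided into 4 equal shares of 1/8 among Manoj, Neelam, Vikram, Kavita.
Manoj is living and takes 1/8.
Neelam is living and takes 1/8.
Vikram is living and takes 1/8.
Kavita is living and takes 1/8.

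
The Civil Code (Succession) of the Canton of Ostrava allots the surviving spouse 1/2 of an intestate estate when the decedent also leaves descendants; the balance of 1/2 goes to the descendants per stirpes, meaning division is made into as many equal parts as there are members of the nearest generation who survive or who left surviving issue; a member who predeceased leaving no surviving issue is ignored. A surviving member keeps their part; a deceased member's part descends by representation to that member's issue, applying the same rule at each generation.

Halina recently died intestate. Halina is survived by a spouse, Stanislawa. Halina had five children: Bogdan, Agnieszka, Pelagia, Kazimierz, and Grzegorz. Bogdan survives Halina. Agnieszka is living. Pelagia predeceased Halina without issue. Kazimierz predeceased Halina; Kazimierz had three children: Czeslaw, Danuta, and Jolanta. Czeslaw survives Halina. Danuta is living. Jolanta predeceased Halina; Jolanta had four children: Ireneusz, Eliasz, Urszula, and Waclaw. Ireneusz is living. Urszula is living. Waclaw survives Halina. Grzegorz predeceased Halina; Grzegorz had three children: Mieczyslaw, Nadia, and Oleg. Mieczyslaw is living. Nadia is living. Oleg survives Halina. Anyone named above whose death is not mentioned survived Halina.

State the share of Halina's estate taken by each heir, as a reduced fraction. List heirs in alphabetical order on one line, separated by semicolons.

Stanislawa, as surviving spouse, takes 1/2.
The remaining 1/2 passes to Halina's descendants per stirpes.
Pelagia left no surviving issue, so that branch lapses and is disregarded.
The 1/2 is divided into 4 equal shares of 1/8 among Bogdan, Agnieszka, Kazimierz, Grzegorz.
Bogdan is living and takes 1/8.
Agnieszka is living and takes 1/8.
Kazimierz predeceased; the 1/8 allotted to Kazimierz's branch passes to Kazimierz's issue by representation.
The 1/8 is divided into 3 equal shares of 1/24 among Czeslaw, Danuta, Jolanta.
Czeslaw is living and takes 1/24.
Danuta is living and takes 1/24.
Jolanta predeceased; the 1/24 allotted to Jolanta's branch passes to Jolanta's issue by representation.
The 1/24 is divided into 4 equal shares of 1/96 among Ireneusz, Eliasz, Urszula, Waclaw.
Ireneusz is living and takes 1/96.
Eliasz is living and takes 1/96.
Urszula is living and takes 1/96.
Waclaw is living and takes 1/96.
Grzegorz predeceased; the 1/8 allotted to Grzegorz's branch passes to Grzegorz's issue by representation.
The 1/8 is divided into 3 equal shares of 1/24 among Mieczyslaw, Nadia, Oleg.
Mieczyslaw is living and takes 1/24.
Nadia is living and takes 1/24.
Oleg is living and takes 1/24.

Agnieszka 1/8; Bogdan 1/8; Czeslaw 1/24; Danuta 1/24; Eliasz 1/96; Ireneusz 1/96; Mieczyslaw 1/24; Nadia 1/24; Oleg 1/24; Stanislawa 1/2; Urszula 1/96; Waclaw 1/96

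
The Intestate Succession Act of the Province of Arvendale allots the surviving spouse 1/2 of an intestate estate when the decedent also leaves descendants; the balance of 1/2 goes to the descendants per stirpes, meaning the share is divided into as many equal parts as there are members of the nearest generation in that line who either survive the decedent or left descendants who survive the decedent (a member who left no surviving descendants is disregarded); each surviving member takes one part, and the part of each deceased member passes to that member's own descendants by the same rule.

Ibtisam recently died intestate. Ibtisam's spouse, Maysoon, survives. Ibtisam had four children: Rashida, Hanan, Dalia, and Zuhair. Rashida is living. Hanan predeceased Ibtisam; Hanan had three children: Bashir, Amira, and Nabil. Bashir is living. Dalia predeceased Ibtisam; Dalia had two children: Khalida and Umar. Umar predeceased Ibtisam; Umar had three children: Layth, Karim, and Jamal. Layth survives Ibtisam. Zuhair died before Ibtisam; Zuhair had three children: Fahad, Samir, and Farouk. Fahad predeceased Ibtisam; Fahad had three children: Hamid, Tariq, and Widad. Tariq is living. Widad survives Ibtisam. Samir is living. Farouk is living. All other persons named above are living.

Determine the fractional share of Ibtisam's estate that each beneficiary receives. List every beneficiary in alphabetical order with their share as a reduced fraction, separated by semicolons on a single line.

Amira 1/24; Bashir 1/24; Farouk 1/24; Hamid 1/72; Jamal 1/48; Karim 1/48; Khalida 1/16; Layth 1/48; Maysoon 1/2; Nabil 1/24; Rashida 1/8; Samir 1/24; Tariq 1/72; Widad 1/72

Maysoon, as surviving spouse, takes 1/2.
The remaining 1/2 passes to Ibtisam's descendants per stirpes.
The 1/2 is divided into 4 equal shares of 1/8 among Rashida, Hanan, Dalia, Zuhair.
Rashida is living and takes 1/8.
Hanan predeceased; the 1/8 allotted to Hanan's branch passes to Hanan's issue by representation.
The 1/8 is divided into 3 equal shares of 1/24 among Bashir, Amira, Nabil.
Bashir is living and takes 1/24.
Amira is living and takes 1/24.
Nabil is living and takes 1/24.
Dalia predeceased; the 1/8 allotted to Dalia's branch passes to Dalia's issue by representation.
The 1/8 is divided into 2 equal shares of 1/16 among Khalida, Umar.
Khalida is living and takes 1/16.
Umar predeceased; the 1/16 allotted to Umar's branch passes to Umar's issue by representation.
The 1/16 is divided into 3 equal shares of 1/48 among Layth, Karim, Jamal.
Layth is living and takes 1/48.
Karim is living and takes 1/48.
Jamal is living and takes 1/48.
Zuhair predeceased; the 1/8 allotted to Zuhair's branch passes to Zuhair's issue by representation.
The 1/8 is divided into 3 equal shares of 1/24 among Fahad, Samir, Farouk.
Fahad predeceased; the 1/24 allotted to Fahad's branch passes to Fahad's issue by representation.
The 1/24 is divided into 3 equal shares of 1/72 among Hamid, Tariq, Widad.
Hamid is living and takes 1/72.
Tariq is living and takes 1/72.
Widad is living and takes 1/72.
Samir is living and takes 1/24.
Farouk is living and takes 1/24.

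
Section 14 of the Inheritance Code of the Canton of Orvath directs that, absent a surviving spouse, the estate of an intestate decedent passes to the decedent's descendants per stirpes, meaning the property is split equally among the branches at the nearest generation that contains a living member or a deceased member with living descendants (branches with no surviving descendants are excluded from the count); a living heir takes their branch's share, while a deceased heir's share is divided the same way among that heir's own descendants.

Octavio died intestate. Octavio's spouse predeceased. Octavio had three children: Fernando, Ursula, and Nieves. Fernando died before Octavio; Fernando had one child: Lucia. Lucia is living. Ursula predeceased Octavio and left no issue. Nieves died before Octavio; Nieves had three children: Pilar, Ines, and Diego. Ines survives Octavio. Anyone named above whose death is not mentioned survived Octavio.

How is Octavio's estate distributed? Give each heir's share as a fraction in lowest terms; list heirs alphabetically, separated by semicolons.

There is no surviving spouse, so the entire estate passes to Octavio's descendants per stirpes.
Ursula left no surviving issue, so that branch lapses and is disregarded.
The estate is divided into 2 equal shares of 1/2 among Fernando, Nieves.
Fernando predeceased; the 1/2 allotted to Fernando's branch passes to Fernando's issue by representation.
Lucia is the sole taker at this level and receives the full 1/2.
Nieves predeceased; the 1/2 allotted to Nieves's branch passes to Nieves's issue by representation.
The 1/2 is divided into 3 equal shares of 1/6 among Pilar, Ines, Diego.
Pilar is living and takes 1/6.
Ines is living and takes 1/6.
Diego is living and takes 1/6.

Diego 1/6; Ines 1/6; Lucia 1/2; Pilar 1/6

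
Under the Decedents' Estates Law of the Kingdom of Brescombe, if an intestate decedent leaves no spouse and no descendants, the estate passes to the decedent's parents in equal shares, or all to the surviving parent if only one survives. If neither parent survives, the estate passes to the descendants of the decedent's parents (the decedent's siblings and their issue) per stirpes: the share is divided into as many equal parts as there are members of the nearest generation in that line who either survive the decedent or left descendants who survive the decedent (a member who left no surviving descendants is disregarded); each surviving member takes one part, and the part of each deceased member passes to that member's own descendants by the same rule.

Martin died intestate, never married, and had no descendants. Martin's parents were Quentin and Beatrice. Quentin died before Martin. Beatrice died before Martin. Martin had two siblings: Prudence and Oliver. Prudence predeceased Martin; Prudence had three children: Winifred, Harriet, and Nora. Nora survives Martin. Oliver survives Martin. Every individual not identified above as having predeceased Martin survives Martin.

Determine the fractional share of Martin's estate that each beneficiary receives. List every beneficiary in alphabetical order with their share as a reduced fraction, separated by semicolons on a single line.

Neither parent survives and there are no descendants, so the estate passes to Martin's siblings and their issue per stirpes.
The estate is divided into 2 equal shares of 1/2 among Prudence, Oliver.
Prudence predeceased; the 1/2 allotted to Prudence's branch passes to Prudence's issue by representation.
The 1/2 is divided into 3 equal shares of 1/6 among Winifred, Harriet, Nora.
Winifred is living and takes 1/6.
Harriet is living and takes 1/6.
Nora is living and takes 1/6.
Oliver is living and takes 1/2.

Harriet 1/6; Nora 1/6; Oliver 1/2; Winifred 1/6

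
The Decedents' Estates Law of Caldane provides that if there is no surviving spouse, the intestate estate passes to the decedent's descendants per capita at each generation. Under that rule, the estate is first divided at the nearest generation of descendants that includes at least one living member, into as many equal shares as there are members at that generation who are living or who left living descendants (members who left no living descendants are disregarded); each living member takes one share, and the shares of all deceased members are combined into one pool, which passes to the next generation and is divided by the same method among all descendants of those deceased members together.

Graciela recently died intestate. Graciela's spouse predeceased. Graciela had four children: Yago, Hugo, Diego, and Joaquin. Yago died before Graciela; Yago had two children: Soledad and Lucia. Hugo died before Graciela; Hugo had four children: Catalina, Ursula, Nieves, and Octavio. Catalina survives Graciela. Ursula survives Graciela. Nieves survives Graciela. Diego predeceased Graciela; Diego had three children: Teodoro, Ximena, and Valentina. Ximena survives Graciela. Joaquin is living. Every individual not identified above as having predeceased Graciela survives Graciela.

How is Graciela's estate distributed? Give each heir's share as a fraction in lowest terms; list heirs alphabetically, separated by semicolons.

There is no surviving spouse, so the entire estate passes to Graciela's descendants per capita at each generation.
At generation 1 (Yago, Hugo, Diego, Joaquin) there are 4 shares of (1)/4 = 1/4 each.
Living: Joaquin — each takes 1/4.
Deceased: Yago, Hugo, and Diego. Their combined 3/4 is pooled and carried to generation 2.
At generation 2 (Soledad, Lucia, Catalina, Ursula, Nieves, Octavio, Teodoro, Ximena, Valentina) there are 9 shares of (3/4)/9 = 1/12 each.
Living: Soledad, Lucia, Catalina, Ursula, Nieves, Octavio, Teodoro, Ximena, and Valentina — each takes 1/12.

Catalina 1/12; Joaquin 1/4; Lucia 1/12; Nieves 1/12; Octavio 1/12; Soledad 1/12; Teodoro 1/12; Ursula 1/12; Valentina 1/12; Ximena 1/12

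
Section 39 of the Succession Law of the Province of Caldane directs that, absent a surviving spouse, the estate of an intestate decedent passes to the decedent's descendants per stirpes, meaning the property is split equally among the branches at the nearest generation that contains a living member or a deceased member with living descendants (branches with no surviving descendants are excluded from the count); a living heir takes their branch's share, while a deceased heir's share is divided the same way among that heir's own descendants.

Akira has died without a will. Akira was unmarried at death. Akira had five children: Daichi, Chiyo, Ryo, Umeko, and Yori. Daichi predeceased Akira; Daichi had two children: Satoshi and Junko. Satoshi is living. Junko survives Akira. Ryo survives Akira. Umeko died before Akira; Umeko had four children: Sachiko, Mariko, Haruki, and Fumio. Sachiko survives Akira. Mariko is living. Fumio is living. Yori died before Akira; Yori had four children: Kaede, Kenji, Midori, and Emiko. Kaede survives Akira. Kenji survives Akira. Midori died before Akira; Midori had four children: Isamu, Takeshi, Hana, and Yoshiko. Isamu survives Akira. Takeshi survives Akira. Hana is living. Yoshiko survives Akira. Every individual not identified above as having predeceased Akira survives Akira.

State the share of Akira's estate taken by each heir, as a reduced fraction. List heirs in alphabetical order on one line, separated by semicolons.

Chiyo 1/5; Emiko 1/20; Fumio 1/20; Hana 1/80; Haruki 1/20; Isamu 1/80; Junko 1/10; Kaede 1/20; Kenji 1/20; Mariko 1/20; Ryo 1/5; Sachiko 1/20; Satoshi 1/10; Takeshi 1/80; Yoshiko 1/80

There is no surviving spouse, so the entire estate passes to Akira's descendants per stirpes.
The estate is divided into 5 equal shares of 1/5 among Daichi, Chiyo, Ryo, Umeko, Yori.
Daichi predeceased; the 1/5 allotted to Daichi's branch passes to Daichi's issue by representation.
The 1/5 is divided into 2 equal shares of 1/10 among Satoshi, Junko.
Satoshi is living and takes 1/10.
Junko is living and takes 1/10.
Chiyo is living and takes 1/5.
Ryo is living and takes 1/5.
Umeko predeceased; the 1/5 allotted to Umeko's branch passes to Umeko's issue by representation.
The 1/5 is divided into 4 equal shares of 1/20 among Sachiko, Mariko, Haruki, Fumio.
Sachiko is living and takes 1/20.
Mariko is living and takes 1/20.
Haruki is living and takes 1/20.
Fumio is living and takes 1/20.
Yori predeceased; the 1/5 allotted to Yori's branch passes to Yori's issue by representation.
The 1/5 is divided into 4 equal shares of 1/20 among Kaede, Kenji, Midori, Emiko.
Kaede is living and takes 1/20.
Kenji is living and takes 1/20.
Midori predeceased; the 1/20 allotted to Midori's branch passes to Midori's issue by representation.
The 1/20 is divided into 4 equal shares of 1/80 among Isamu, Takeshi, Hana, Yoshiko.
Isamu is living and takes 1/80.
Takeshi is living and takes 1/80.
Hana is living and takes 1/80.
Yoshiko is living and takes 1/80.
Emiko is living and takes 1/20.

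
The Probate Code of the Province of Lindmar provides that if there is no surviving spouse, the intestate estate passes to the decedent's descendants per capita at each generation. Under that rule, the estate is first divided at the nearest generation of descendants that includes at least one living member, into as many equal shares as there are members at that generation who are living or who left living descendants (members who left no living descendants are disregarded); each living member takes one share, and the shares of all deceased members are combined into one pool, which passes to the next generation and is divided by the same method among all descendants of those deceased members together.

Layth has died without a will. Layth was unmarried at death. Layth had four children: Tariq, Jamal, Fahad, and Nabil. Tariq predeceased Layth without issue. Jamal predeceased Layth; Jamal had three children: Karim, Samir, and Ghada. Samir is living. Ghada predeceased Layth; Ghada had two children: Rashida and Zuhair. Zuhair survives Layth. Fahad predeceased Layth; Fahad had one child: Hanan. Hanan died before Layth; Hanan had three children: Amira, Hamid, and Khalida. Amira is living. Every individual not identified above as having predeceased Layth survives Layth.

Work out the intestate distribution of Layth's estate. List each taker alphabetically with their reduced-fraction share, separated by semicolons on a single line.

Amira 1/15; Hamid 1/15; Karim 1/6; Khalida 1/15; Nabil 1/3; Rashida 1/15; Samir 1/6; Zuhair 1/15

There is no surviving spouse, so the entire estate passes to Layth's descendants per capita at each generation.
At generation 1 (Jamal, Fahad, Nabil) there are 3 shares of (1)/3 = 1/3 each.
Living: Nabil — each takes 1/3.
Deceased: Jamal and Fahad. Their combined 2/3 is pooled and carried to generation 2.
At generation 2 (Karim, Samir, Ghada, Hanan) there are 4 shares of (2/3)/4 = 1/6 each.
Living: Karim and Samir — each takes 1/6.
Deceased: Ghada and Hanan. Their combined 1/3 is pooled and carried to generation 3.
At generation 3 (Rashida, Zuhair, Amira, Hamid, Khalida) there are 5 shares of (1/3)/5 = 1/15 each.
Living: Rashida, Zuhair, Amira, Hamid, and Khalida — each takes 1/15.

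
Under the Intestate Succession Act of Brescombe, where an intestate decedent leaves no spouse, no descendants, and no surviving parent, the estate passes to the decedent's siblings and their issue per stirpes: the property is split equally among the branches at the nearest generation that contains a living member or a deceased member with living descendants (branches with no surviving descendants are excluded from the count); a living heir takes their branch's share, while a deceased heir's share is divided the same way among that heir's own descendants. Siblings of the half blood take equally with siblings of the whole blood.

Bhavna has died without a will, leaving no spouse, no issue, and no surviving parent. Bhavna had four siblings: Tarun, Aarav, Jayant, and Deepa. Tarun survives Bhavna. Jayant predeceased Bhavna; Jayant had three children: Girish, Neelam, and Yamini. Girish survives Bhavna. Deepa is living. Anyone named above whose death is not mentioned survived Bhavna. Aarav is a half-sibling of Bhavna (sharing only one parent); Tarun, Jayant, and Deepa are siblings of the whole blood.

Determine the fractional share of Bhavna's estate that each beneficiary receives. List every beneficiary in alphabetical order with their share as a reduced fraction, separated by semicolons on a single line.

Aarav 1/4; Deepa 1/4; Girish 1/12; Neelam 1/12; Tarun 1/4; Yamini 1/12

No spouse, descendants, or parent survives, so the estate passes to Bhavna's siblings per stirpes.
Half-blood and whole-blood siblings take equally under the stated rule.
The estate is divided into 4 equal shares of 1/4 among Tarun, Aarav, Jayant, Deepa.
Tarun is living and takes 1/4.
Aarav is living and takes 1/4.
Jayant predeceased; the 1/4 allotted to Jayant's branch passes to Jayant's issue by representation.
The 1/4 is divided into 3 equal shares of 1/12 among Girish, Neelam, Yamini.
Girish is living and takes 1/12.
Neelam is living and takes 1/12.
Yamini is living and takes 1/12.
Deepa is living and takes 1/4.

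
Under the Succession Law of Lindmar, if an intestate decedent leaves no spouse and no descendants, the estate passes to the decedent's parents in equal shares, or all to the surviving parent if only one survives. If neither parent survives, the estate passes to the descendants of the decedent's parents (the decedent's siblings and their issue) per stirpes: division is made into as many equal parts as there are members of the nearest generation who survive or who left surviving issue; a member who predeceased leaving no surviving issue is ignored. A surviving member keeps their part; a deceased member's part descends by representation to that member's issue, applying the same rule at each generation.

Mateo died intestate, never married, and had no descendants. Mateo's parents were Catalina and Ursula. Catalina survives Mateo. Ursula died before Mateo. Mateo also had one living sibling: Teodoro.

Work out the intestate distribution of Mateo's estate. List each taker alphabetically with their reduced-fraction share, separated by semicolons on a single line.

Only one parent, Catalina, survives, so Catalina takes the entire estate. The siblings take nothing because a surviving parent has priority.

Catalina 1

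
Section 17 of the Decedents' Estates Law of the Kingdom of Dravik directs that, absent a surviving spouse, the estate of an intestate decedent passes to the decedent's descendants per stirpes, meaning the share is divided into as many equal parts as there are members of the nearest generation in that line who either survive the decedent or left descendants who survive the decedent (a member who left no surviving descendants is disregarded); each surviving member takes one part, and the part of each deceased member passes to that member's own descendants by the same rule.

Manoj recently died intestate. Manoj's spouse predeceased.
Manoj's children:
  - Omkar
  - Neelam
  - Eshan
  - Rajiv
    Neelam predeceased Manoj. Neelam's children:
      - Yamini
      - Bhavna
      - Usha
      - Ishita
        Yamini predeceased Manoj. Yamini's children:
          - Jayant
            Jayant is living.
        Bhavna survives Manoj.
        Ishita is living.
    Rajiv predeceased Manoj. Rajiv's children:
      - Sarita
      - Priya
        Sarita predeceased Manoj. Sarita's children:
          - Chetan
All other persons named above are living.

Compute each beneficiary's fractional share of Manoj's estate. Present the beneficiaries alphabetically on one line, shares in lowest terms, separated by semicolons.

Bhavna 1/16; Chetan 1/8; Eshan 1/4; Ishita 1/16; Jayant 1/16; Omkar 1/4; Priya 1/8; Usha 1/16

There is no surviving spouse, so the entire estate passes to Manoj's descendants per stirpes.
The estate is divided into 4 equal shares of 1/4 among Omkar, Neelam, Eshan, Rajiv.
Omkar is living and takes 1/4.
Neelam predeceased; the 1/4 allotted to Neelam's branch passes to Neelam's issue by representation.
The 1/4 is divided into 4 equal shares of 1/16 among Yamini, Bhavna, Usha, Ishita.
Yamini predeceased; the 1/16 allotted to Yamini's branch passes to Yamini's issue by representation.
Jayant is the sole taker at this level and receives the full 1/16.
Bhavna is living and takes 1/16.
Usha is living and takes 1/16.
Ishita is living and takes 1/16.
Eshan is living and takes 1/4.
Rajiv predeceased; the 1/4 allotted to Rajiv's branch passes to Rajiv's issue by representation.
The 1/4 is divided into 2 equal shares of 1/8 among Sarita, Priya.
Sarita predeceased; the 1/8 allotted to Sarita's branch passes to Sarita's issue by representation.
Chetan is the sole taker at this level and receives the full 1/8.
Priya is living and takes 1/8.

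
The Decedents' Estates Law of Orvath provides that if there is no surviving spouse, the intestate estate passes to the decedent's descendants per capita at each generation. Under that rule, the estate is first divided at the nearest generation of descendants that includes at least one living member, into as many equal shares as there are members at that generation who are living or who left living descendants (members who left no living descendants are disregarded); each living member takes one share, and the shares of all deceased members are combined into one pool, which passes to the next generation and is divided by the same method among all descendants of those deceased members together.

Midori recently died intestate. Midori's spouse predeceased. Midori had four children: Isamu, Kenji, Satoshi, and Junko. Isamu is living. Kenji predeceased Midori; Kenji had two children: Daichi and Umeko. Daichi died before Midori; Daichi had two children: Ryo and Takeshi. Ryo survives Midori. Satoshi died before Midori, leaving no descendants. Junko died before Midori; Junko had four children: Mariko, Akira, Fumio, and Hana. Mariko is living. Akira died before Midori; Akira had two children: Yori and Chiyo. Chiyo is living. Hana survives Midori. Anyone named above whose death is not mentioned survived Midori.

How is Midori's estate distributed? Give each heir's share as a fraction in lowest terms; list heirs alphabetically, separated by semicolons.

There is no surviving spouse, so the entire estate passes to Midori's descendants per capita at each generation.
At generation 1 (Isamu, Kenji, Junko) there are 3 shares of (1)/3 = 1/3 each.
Living: Isamu — each takes 1/3.
Deceased: Kenji and Junko. Their combined 2/3 is pooled and carried to generation 2.
At generation 2 (Daichi, Umeko, Mariko, Akira, Fumio, Hana) there are 6 shares of (2/3)/6 = 1/9 each.
Living: Umeko, Mariko, Fumio, and Hana — each takes 1/9.
Deceased: Daichi and Akira. Their combined 2/9 is pooled and carried to generation 3.
At generation 3 (Ryo, Takeshi, Yori, Chiyo) there are 4 shares of (2/9)/4 = 1/18 each.
Living: Ryo, Takeshi, Yori, and Chiyo — each takes 1/18.

Chiyo 1/18; Fumio 1/9; Hana 1/9; Isamu 1/3; Mariko 1/9; Ryo 1/18; Takeshi 1/18; Umeko 1/9; Yori 1/18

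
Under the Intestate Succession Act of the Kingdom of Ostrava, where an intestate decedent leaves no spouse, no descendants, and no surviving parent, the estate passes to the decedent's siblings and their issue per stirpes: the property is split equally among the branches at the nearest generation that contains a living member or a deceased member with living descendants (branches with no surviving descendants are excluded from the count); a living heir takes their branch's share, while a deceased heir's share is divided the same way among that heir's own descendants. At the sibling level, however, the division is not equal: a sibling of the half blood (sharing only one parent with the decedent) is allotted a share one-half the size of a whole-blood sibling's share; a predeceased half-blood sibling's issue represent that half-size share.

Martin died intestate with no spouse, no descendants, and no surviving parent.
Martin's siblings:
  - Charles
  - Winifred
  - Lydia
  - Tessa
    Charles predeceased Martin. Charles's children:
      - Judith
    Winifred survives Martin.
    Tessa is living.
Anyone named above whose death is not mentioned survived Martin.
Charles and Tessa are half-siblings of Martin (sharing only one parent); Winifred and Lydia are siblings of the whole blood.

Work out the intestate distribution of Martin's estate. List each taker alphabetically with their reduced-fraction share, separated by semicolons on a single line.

Judith 1/6; Lydia 1/3; Tessa 1/6; Winifred 1/3

No spouse, descendants, or parent survives, so the estate passes to Martin's siblings per stirpes.
Half-blood siblings count for one-half the weight of whole-blood siblings at the initial division.
Dividing 1 in proportion to weights (total weight 3): Charles (weight 1/2) → 1/6; Winifred (weight 1) → 1/3; Lydia (weight 1) → 1/3; Tessa (weight 1/2) → 1/6.
Charles predeceased; the 1/6 allotted to Charles's branch passes to Charles's issue by representation.
Judith is the sole taker at this level and receives the full 1/6.
Winifred is living and takes 1/3.
Lydia is living and takes 1/3.
Tessa is living and takes 1/6.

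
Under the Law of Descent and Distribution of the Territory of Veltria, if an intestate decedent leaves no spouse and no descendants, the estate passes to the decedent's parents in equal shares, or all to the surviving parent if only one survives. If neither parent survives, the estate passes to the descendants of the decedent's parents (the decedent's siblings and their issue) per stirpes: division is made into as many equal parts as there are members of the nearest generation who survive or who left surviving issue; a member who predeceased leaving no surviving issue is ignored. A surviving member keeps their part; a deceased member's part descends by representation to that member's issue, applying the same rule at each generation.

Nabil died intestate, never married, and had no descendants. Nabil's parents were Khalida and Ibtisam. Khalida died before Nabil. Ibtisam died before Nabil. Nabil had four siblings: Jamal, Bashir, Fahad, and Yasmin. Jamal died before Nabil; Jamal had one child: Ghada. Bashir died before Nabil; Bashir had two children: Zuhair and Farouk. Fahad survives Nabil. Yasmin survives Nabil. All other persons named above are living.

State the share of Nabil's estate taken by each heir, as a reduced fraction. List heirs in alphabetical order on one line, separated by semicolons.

Neither parent survives and there are no descendants, so the estate passes to Nabil's siblings and their issue per stirpes.
The estate is divided into 4 equal shares of 1/4 among Jamal, Bashir, Fahad, Yasmin.
Jamal predeceased; the 1/4 allotted to Jamal's branch passes to Jamal's issue by representation.
Ghada is the sole taker at this level and receives the full 1/4.
Bashir predeceased; the 1/4 allotted to Bashir's branch passes to Bashir's issue by representation.
The 1/4 is divided into 2 equal shares of 1/8 among Zuhair, Farouk.
Zuhair is living and takes 1/8.
Farouk is living and takes 1/8.
Fahad is living and takes 1/4.
Yasmin is living and takes 1/4.

Fahad 1/4; Farouk 1/8; Ghada 1/4; Yasmin 1/4; Zuhair 1/8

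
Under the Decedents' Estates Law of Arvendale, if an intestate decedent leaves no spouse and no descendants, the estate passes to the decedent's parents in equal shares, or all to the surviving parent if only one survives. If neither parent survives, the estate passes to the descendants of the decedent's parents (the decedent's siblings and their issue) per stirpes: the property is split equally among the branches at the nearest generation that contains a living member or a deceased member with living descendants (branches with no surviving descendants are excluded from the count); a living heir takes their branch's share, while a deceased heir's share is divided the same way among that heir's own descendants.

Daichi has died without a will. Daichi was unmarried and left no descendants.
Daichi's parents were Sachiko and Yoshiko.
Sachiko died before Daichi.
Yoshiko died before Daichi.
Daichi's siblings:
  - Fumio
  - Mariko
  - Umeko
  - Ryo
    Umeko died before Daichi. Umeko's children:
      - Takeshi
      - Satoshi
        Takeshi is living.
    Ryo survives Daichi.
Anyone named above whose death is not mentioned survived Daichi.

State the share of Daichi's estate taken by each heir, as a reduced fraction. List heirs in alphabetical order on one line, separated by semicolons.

Neither parent survives and there are no descendants, so the estate passes to Daichi's siblings and their issue per stirpes.
The estate is divided into 4 equal shares of 1/4 among Fumio, Mariko, Umeko, Ryo.
Fumio is living and takes 1/4.
Mariko is living and takes 1/4.
Umeko predeceased; the 1/4 allotted to Umeko's branch passes to Umeko's issue by representation.
The 1/4 is divided into 2 equal shares of 1/8 among Takeshi, Satoshi.
Takeshi is living and takes 1/8.
Satoshi is living and takes 1/8.
Ryo is living and takes 1/4.

Fumio 1/4; Mariko 1/4; Ryo 1/4; Satoshi 1/8; Takeshi 1/8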